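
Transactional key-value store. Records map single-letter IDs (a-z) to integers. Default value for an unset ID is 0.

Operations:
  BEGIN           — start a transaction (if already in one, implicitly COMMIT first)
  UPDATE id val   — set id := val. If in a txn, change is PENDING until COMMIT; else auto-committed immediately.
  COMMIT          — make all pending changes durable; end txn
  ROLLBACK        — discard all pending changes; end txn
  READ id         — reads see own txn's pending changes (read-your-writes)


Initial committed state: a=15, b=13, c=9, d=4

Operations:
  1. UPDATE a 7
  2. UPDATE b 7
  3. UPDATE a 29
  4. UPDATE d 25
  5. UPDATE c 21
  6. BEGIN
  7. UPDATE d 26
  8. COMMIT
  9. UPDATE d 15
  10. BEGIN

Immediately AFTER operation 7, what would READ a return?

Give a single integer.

Initial committed: {a=15, b=13, c=9, d=4}
Op 1: UPDATE a=7 (auto-commit; committed a=7)
Op 2: UPDATE b=7 (auto-commit; committed b=7)
Op 3: UPDATE a=29 (auto-commit; committed a=29)
Op 4: UPDATE d=25 (auto-commit; committed d=25)
Op 5: UPDATE c=21 (auto-commit; committed c=21)
Op 6: BEGIN: in_txn=True, pending={}
Op 7: UPDATE d=26 (pending; pending now {d=26})
After op 7: visible(a) = 29 (pending={d=26}, committed={a=29, b=7, c=21, d=25})

Answer: 29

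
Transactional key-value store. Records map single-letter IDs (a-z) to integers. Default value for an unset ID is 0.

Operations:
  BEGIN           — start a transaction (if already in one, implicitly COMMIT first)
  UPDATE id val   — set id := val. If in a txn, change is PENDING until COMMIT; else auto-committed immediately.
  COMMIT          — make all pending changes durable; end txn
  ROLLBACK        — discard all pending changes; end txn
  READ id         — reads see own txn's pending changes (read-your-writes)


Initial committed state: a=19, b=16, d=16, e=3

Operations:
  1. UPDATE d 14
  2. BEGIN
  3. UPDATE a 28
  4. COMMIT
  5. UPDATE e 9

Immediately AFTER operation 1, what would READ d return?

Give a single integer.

Initial committed: {a=19, b=16, d=16, e=3}
Op 1: UPDATE d=14 (auto-commit; committed d=14)
After op 1: visible(d) = 14 (pending={}, committed={a=19, b=16, d=14, e=3})

Answer: 14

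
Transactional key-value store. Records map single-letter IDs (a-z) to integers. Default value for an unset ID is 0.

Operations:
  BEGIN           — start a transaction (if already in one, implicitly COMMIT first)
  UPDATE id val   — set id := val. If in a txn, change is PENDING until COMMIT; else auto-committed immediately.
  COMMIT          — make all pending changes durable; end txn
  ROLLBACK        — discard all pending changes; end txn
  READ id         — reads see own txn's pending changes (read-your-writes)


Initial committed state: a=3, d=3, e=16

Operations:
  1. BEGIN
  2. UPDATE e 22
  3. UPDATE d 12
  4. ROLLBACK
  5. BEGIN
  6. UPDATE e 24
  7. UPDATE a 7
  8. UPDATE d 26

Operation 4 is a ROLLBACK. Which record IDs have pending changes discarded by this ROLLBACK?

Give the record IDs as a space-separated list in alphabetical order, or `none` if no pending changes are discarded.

Initial committed: {a=3, d=3, e=16}
Op 1: BEGIN: in_txn=True, pending={}
Op 2: UPDATE e=22 (pending; pending now {e=22})
Op 3: UPDATE d=12 (pending; pending now {d=12, e=22})
Op 4: ROLLBACK: discarded pending ['d', 'e']; in_txn=False
Op 5: BEGIN: in_txn=True, pending={}
Op 6: UPDATE e=24 (pending; pending now {e=24})
Op 7: UPDATE a=7 (pending; pending now {a=7, e=24})
Op 8: UPDATE d=26 (pending; pending now {a=7, d=26, e=24})
ROLLBACK at op 4 discards: ['d', 'e']

Answer: d e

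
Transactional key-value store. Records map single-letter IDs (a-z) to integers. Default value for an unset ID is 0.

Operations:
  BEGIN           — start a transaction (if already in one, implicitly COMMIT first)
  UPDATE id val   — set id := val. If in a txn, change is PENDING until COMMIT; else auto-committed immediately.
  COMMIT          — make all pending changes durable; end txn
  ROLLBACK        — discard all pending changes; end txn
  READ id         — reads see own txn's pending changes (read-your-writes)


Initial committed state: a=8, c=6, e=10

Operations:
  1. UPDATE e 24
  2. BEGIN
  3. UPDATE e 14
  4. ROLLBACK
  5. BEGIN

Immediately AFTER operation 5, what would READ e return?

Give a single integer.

Answer: 24

Derivation:
Initial committed: {a=8, c=6, e=10}
Op 1: UPDATE e=24 (auto-commit; committed e=24)
Op 2: BEGIN: in_txn=True, pending={}
Op 3: UPDATE e=14 (pending; pending now {e=14})
Op 4: ROLLBACK: discarded pending ['e']; in_txn=False
Op 5: BEGIN: in_txn=True, pending={}
After op 5: visible(e) = 24 (pending={}, committed={a=8, c=6, e=24})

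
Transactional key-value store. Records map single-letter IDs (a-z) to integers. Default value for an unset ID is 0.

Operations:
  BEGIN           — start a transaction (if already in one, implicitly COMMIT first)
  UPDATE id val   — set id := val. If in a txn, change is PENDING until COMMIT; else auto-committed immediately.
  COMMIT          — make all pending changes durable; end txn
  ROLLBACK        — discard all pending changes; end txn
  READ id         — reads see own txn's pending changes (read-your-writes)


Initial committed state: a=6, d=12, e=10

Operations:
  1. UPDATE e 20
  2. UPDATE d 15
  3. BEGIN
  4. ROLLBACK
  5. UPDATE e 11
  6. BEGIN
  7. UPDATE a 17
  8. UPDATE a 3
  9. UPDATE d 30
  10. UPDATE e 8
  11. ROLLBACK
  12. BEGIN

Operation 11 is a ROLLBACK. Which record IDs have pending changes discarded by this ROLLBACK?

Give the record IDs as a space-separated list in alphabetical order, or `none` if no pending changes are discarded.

Initial committed: {a=6, d=12, e=10}
Op 1: UPDATE e=20 (auto-commit; committed e=20)
Op 2: UPDATE d=15 (auto-commit; committed d=15)
Op 3: BEGIN: in_txn=True, pending={}
Op 4: ROLLBACK: discarded pending []; in_txn=False
Op 5: UPDATE e=11 (auto-commit; committed e=11)
Op 6: BEGIN: in_txn=True, pending={}
Op 7: UPDATE a=17 (pending; pending now {a=17})
Op 8: UPDATE a=3 (pending; pending now {a=3})
Op 9: UPDATE d=30 (pending; pending now {a=3, d=30})
Op 10: UPDATE e=8 (pending; pending now {a=3, d=30, e=8})
Op 11: ROLLBACK: discarded pending ['a', 'd', 'e']; in_txn=False
Op 12: BEGIN: in_txn=True, pending={}
ROLLBACK at op 11 discards: ['a', 'd', 'e']

Answer: a d e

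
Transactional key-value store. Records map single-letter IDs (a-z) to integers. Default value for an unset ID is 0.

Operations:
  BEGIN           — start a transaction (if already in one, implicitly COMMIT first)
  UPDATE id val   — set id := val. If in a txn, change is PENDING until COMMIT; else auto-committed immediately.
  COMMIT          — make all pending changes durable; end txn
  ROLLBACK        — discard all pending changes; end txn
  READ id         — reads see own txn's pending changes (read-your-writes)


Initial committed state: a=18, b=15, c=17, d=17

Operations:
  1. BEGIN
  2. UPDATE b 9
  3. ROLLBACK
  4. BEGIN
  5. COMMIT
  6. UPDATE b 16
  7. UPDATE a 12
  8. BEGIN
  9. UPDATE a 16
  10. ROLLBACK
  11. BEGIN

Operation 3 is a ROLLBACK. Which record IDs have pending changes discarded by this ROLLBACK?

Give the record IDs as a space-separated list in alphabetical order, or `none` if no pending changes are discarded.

Answer: b

Derivation:
Initial committed: {a=18, b=15, c=17, d=17}
Op 1: BEGIN: in_txn=True, pending={}
Op 2: UPDATE b=9 (pending; pending now {b=9})
Op 3: ROLLBACK: discarded pending ['b']; in_txn=False
Op 4: BEGIN: in_txn=True, pending={}
Op 5: COMMIT: merged [] into committed; committed now {a=18, b=15, c=17, d=17}
Op 6: UPDATE b=16 (auto-commit; committed b=16)
Op 7: UPDATE a=12 (auto-commit; committed a=12)
Op 8: BEGIN: in_txn=True, pending={}
Op 9: UPDATE a=16 (pending; pending now {a=16})
Op 10: ROLLBACK: discarded pending ['a']; in_txn=False
Op 11: BEGIN: in_txn=True, pending={}
ROLLBACK at op 3 discards: ['b']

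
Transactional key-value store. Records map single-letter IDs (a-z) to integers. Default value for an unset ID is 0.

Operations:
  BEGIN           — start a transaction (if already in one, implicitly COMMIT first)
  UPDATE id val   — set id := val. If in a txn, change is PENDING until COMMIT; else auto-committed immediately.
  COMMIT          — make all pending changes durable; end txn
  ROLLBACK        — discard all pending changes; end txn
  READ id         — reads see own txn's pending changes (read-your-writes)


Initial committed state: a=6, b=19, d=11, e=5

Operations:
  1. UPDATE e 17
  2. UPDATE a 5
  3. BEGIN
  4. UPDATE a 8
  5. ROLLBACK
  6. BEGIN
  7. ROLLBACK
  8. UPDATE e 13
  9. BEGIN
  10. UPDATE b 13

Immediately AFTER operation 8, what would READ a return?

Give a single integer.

Initial committed: {a=6, b=19, d=11, e=5}
Op 1: UPDATE e=17 (auto-commit; committed e=17)
Op 2: UPDATE a=5 (auto-commit; committed a=5)
Op 3: BEGIN: in_txn=True, pending={}
Op 4: UPDATE a=8 (pending; pending now {a=8})
Op 5: ROLLBACK: discarded pending ['a']; in_txn=False
Op 6: BEGIN: in_txn=True, pending={}
Op 7: ROLLBACK: discarded pending []; in_txn=False
Op 8: UPDATE e=13 (auto-commit; committed e=13)
After op 8: visible(a) = 5 (pending={}, committed={a=5, b=19, d=11, e=13})

Answer: 5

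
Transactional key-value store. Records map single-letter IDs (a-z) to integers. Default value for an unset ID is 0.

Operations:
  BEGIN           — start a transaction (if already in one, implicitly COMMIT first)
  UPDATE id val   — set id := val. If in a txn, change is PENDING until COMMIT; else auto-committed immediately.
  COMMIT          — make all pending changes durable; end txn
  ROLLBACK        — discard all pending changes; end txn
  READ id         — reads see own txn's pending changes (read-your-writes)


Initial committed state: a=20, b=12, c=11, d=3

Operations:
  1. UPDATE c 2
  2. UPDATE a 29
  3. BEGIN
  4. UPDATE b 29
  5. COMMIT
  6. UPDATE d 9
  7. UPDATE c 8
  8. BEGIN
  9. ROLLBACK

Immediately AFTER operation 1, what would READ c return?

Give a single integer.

Initial committed: {a=20, b=12, c=11, d=3}
Op 1: UPDATE c=2 (auto-commit; committed c=2)
After op 1: visible(c) = 2 (pending={}, committed={a=20, b=12, c=2, d=3})

Answer: 2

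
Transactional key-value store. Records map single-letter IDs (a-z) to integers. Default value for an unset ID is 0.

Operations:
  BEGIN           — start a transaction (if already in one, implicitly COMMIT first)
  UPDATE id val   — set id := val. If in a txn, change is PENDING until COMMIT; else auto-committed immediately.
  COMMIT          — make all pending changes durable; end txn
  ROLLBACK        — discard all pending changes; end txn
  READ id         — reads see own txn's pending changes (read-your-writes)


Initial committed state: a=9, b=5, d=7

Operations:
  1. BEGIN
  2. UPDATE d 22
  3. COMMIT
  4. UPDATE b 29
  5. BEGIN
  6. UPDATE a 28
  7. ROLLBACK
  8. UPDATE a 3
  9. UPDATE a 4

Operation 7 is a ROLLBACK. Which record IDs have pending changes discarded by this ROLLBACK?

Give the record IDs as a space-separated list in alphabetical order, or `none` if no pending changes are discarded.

Initial committed: {a=9, b=5, d=7}
Op 1: BEGIN: in_txn=True, pending={}
Op 2: UPDATE d=22 (pending; pending now {d=22})
Op 3: COMMIT: merged ['d'] into committed; committed now {a=9, b=5, d=22}
Op 4: UPDATE b=29 (auto-commit; committed b=29)
Op 5: BEGIN: in_txn=True, pending={}
Op 6: UPDATE a=28 (pending; pending now {a=28})
Op 7: ROLLBACK: discarded pending ['a']; in_txn=False
Op 8: UPDATE a=3 (auto-commit; committed a=3)
Op 9: UPDATE a=4 (auto-commit; committed a=4)
ROLLBACK at op 7 discards: ['a']

Answer: a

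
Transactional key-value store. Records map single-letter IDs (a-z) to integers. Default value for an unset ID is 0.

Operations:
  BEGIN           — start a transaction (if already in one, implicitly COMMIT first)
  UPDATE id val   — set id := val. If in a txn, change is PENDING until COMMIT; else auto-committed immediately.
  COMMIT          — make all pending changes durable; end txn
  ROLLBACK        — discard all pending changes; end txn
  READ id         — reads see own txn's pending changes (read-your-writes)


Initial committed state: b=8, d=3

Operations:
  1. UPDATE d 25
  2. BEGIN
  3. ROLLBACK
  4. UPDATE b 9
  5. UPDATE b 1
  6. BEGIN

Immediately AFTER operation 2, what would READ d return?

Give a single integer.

Initial committed: {b=8, d=3}
Op 1: UPDATE d=25 (auto-commit; committed d=25)
Op 2: BEGIN: in_txn=True, pending={}
After op 2: visible(d) = 25 (pending={}, committed={b=8, d=25})

Answer: 25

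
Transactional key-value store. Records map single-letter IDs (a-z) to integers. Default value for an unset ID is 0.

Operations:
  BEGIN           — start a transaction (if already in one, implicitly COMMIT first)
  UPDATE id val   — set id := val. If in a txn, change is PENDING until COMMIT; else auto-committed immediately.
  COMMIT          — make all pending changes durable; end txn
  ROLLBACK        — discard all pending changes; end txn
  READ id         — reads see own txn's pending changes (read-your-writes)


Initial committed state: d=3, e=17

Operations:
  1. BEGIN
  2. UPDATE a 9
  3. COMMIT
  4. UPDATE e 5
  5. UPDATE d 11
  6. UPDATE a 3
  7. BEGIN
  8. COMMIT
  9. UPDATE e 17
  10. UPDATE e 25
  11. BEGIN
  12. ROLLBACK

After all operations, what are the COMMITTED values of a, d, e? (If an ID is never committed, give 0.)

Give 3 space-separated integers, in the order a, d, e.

Initial committed: {d=3, e=17}
Op 1: BEGIN: in_txn=True, pending={}
Op 2: UPDATE a=9 (pending; pending now {a=9})
Op 3: COMMIT: merged ['a'] into committed; committed now {a=9, d=3, e=17}
Op 4: UPDATE e=5 (auto-commit; committed e=5)
Op 5: UPDATE d=11 (auto-commit; committed d=11)
Op 6: UPDATE a=3 (auto-commit; committed a=3)
Op 7: BEGIN: in_txn=True, pending={}
Op 8: COMMIT: merged [] into committed; committed now {a=3, d=11, e=5}
Op 9: UPDATE e=17 (auto-commit; committed e=17)
Op 10: UPDATE e=25 (auto-commit; committed e=25)
Op 11: BEGIN: in_txn=True, pending={}
Op 12: ROLLBACK: discarded pending []; in_txn=False
Final committed: {a=3, d=11, e=25}

Answer: 3 11 25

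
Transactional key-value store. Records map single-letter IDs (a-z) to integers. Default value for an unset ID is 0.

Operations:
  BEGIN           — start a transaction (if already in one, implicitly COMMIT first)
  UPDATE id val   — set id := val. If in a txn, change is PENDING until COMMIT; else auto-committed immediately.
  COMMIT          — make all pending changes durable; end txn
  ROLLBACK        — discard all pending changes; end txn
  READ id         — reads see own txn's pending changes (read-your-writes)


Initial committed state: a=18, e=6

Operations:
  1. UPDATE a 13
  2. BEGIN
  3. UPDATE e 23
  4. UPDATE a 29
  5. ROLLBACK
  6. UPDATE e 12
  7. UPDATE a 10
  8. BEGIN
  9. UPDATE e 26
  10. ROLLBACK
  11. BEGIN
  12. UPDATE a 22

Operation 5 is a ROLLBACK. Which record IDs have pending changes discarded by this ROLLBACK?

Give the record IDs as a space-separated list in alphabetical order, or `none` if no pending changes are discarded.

Initial committed: {a=18, e=6}
Op 1: UPDATE a=13 (auto-commit; committed a=13)
Op 2: BEGIN: in_txn=True, pending={}
Op 3: UPDATE e=23 (pending; pending now {e=23})
Op 4: UPDATE a=29 (pending; pending now {a=29, e=23})
Op 5: ROLLBACK: discarded pending ['a', 'e']; in_txn=False
Op 6: UPDATE e=12 (auto-commit; committed e=12)
Op 7: UPDATE a=10 (auto-commit; committed a=10)
Op 8: BEGIN: in_txn=True, pending={}
Op 9: UPDATE e=26 (pending; pending now {e=26})
Op 10: ROLLBACK: discarded pending ['e']; in_txn=False
Op 11: BEGIN: in_txn=True, pending={}
Op 12: UPDATE a=22 (pending; pending now {a=22})
ROLLBACK at op 5 discards: ['a', 'e']

Answer: a e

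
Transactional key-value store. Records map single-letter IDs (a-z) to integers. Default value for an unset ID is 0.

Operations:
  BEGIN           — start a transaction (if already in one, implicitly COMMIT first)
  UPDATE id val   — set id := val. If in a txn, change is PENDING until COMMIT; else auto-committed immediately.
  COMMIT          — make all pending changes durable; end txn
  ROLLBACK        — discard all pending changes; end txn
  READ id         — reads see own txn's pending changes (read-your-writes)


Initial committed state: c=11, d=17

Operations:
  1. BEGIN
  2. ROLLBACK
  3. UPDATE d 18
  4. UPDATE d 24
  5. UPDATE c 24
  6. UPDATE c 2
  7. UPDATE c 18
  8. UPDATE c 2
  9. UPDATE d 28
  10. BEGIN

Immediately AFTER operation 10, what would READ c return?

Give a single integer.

Initial committed: {c=11, d=17}
Op 1: BEGIN: in_txn=True, pending={}
Op 2: ROLLBACK: discarded pending []; in_txn=False
Op 3: UPDATE d=18 (auto-commit; committed d=18)
Op 4: UPDATE d=24 (auto-commit; committed d=24)
Op 5: UPDATE c=24 (auto-commit; committed c=24)
Op 6: UPDATE c=2 (auto-commit; committed c=2)
Op 7: UPDATE c=18 (auto-commit; committed c=18)
Op 8: UPDATE c=2 (auto-commit; committed c=2)
Op 9: UPDATE d=28 (auto-commit; committed d=28)
Op 10: BEGIN: in_txn=True, pending={}
After op 10: visible(c) = 2 (pending={}, committed={c=2, d=28})

Answer: 2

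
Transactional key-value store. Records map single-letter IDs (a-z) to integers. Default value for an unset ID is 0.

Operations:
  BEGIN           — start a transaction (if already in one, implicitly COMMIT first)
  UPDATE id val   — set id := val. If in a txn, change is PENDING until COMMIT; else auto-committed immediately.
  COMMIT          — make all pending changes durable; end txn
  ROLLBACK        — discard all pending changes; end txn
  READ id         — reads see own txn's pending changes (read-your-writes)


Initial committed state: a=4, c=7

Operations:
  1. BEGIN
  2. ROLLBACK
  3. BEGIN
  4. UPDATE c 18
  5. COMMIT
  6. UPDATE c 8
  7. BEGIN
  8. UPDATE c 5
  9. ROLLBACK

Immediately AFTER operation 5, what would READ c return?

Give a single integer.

Answer: 18

Derivation:
Initial committed: {a=4, c=7}
Op 1: BEGIN: in_txn=True, pending={}
Op 2: ROLLBACK: discarded pending []; in_txn=False
Op 3: BEGIN: in_txn=True, pending={}
Op 4: UPDATE c=18 (pending; pending now {c=18})
Op 5: COMMIT: merged ['c'] into committed; committed now {a=4, c=18}
After op 5: visible(c) = 18 (pending={}, committed={a=4, c=18})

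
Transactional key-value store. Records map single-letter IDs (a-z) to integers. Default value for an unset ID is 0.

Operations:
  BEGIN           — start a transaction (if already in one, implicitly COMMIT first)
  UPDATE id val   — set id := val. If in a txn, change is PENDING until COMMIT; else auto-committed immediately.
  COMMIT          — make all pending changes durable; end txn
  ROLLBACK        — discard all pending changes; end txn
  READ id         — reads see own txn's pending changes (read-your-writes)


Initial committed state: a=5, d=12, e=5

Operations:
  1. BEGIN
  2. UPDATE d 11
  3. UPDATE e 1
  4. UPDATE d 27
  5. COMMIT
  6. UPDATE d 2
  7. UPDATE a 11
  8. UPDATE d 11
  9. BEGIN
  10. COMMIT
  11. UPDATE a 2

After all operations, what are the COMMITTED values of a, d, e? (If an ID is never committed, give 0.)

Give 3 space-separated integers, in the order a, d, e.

Answer: 2 11 1

Derivation:
Initial committed: {a=5, d=12, e=5}
Op 1: BEGIN: in_txn=True, pending={}
Op 2: UPDATE d=11 (pending; pending now {d=11})
Op 3: UPDATE e=1 (pending; pending now {d=11, e=1})
Op 4: UPDATE d=27 (pending; pending now {d=27, e=1})
Op 5: COMMIT: merged ['d', 'e'] into committed; committed now {a=5, d=27, e=1}
Op 6: UPDATE d=2 (auto-commit; committed d=2)
Op 7: UPDATE a=11 (auto-commit; committed a=11)
Op 8: UPDATE d=11 (auto-commit; committed d=11)
Op 9: BEGIN: in_txn=True, pending={}
Op 10: COMMIT: merged [] into committed; committed now {a=11, d=11, e=1}
Op 11: UPDATE a=2 (auto-commit; committed a=2)
Final committed: {a=2, d=11, e=1}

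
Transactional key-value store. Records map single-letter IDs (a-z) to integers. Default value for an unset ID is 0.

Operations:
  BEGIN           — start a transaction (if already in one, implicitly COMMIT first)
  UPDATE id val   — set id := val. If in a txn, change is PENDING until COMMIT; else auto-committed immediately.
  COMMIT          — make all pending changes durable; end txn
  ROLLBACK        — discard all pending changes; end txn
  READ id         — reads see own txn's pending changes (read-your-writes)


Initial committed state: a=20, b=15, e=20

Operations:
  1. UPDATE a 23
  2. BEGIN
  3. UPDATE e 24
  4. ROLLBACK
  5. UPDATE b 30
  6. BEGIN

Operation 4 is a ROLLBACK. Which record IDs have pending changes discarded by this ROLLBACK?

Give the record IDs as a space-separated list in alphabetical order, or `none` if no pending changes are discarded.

Initial committed: {a=20, b=15, e=20}
Op 1: UPDATE a=23 (auto-commit; committed a=23)
Op 2: BEGIN: in_txn=True, pending={}
Op 3: UPDATE e=24 (pending; pending now {e=24})
Op 4: ROLLBACK: discarded pending ['e']; in_txn=False
Op 5: UPDATE b=30 (auto-commit; committed b=30)
Op 6: BEGIN: in_txn=True, pending={}
ROLLBACK at op 4 discards: ['e']

Answer: e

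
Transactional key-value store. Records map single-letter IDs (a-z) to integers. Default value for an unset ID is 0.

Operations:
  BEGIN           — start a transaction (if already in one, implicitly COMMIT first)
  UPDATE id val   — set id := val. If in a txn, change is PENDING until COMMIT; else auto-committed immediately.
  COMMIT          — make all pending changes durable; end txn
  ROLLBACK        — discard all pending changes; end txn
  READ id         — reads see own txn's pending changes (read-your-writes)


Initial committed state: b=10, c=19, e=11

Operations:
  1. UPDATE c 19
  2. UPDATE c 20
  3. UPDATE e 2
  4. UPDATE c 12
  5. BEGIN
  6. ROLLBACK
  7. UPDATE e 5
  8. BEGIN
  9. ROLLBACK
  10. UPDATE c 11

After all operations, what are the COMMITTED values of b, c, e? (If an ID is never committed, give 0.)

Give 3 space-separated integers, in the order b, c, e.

Answer: 10 11 5

Derivation:
Initial committed: {b=10, c=19, e=11}
Op 1: UPDATE c=19 (auto-commit; committed c=19)
Op 2: UPDATE c=20 (auto-commit; committed c=20)
Op 3: UPDATE e=2 (auto-commit; committed e=2)
Op 4: UPDATE c=12 (auto-commit; committed c=12)
Op 5: BEGIN: in_txn=True, pending={}
Op 6: ROLLBACK: discarded pending []; in_txn=False
Op 7: UPDATE e=5 (auto-commit; committed e=5)
Op 8: BEGIN: in_txn=True, pending={}
Op 9: ROLLBACK: discarded pending []; in_txn=False
Op 10: UPDATE c=11 (auto-commit; committed c=11)
Final committed: {b=10, c=11, e=5}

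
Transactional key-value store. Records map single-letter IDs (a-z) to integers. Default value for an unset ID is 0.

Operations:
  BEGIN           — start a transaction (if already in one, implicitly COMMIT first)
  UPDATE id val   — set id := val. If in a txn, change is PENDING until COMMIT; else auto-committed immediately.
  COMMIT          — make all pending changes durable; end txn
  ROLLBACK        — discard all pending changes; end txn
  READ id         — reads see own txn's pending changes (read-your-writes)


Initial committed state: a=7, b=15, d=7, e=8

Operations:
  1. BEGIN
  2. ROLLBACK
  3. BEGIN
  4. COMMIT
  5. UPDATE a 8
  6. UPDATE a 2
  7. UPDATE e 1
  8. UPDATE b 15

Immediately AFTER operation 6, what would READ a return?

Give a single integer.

Initial committed: {a=7, b=15, d=7, e=8}
Op 1: BEGIN: in_txn=True, pending={}
Op 2: ROLLBACK: discarded pending []; in_txn=False
Op 3: BEGIN: in_txn=True, pending={}
Op 4: COMMIT: merged [] into committed; committed now {a=7, b=15, d=7, e=8}
Op 5: UPDATE a=8 (auto-commit; committed a=8)
Op 6: UPDATE a=2 (auto-commit; committed a=2)
After op 6: visible(a) = 2 (pending={}, committed={a=2, b=15, d=7, e=8})

Answer: 2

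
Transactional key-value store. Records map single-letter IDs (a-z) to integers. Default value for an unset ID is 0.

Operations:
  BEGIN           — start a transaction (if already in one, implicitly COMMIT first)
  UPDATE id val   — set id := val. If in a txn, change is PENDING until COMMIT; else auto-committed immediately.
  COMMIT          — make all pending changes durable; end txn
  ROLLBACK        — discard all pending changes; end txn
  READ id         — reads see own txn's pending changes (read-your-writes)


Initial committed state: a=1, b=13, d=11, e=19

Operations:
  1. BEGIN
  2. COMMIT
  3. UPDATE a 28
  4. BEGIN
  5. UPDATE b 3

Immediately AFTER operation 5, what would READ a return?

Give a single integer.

Answer: 28

Derivation:
Initial committed: {a=1, b=13, d=11, e=19}
Op 1: BEGIN: in_txn=True, pending={}
Op 2: COMMIT: merged [] into committed; committed now {a=1, b=13, d=11, e=19}
Op 3: UPDATE a=28 (auto-commit; committed a=28)
Op 4: BEGIN: in_txn=True, pending={}
Op 5: UPDATE b=3 (pending; pending now {b=3})
After op 5: visible(a) = 28 (pending={b=3}, committed={a=28, b=13, d=11, e=19})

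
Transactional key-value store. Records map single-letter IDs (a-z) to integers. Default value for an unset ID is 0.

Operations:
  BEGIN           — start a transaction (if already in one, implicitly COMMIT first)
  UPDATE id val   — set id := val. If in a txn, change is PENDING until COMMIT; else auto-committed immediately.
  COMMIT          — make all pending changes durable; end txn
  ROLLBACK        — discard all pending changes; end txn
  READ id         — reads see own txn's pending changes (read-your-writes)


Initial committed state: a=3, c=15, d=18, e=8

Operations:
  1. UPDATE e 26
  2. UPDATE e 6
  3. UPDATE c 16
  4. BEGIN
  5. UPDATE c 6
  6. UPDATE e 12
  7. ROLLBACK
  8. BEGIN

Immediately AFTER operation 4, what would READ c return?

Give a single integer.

Answer: 16

Derivation:
Initial committed: {a=3, c=15, d=18, e=8}
Op 1: UPDATE e=26 (auto-commit; committed e=26)
Op 2: UPDATE e=6 (auto-commit; committed e=6)
Op 3: UPDATE c=16 (auto-commit; committed c=16)
Op 4: BEGIN: in_txn=True, pending={}
After op 4: visible(c) = 16 (pending={}, committed={a=3, c=16, d=18, e=6})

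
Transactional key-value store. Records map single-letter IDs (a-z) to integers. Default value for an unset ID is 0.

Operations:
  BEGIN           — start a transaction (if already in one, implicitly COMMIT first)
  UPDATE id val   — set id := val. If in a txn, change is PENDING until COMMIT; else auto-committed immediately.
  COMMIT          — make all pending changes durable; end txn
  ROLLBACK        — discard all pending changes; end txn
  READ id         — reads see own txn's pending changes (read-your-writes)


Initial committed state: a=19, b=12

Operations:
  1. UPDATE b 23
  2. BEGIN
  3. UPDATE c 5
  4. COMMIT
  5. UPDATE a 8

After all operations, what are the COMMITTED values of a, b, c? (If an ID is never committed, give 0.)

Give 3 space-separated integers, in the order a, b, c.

Answer: 8 23 5

Derivation:
Initial committed: {a=19, b=12}
Op 1: UPDATE b=23 (auto-commit; committed b=23)
Op 2: BEGIN: in_txn=True, pending={}
Op 3: UPDATE c=5 (pending; pending now {c=5})
Op 4: COMMIT: merged ['c'] into committed; committed now {a=19, b=23, c=5}
Op 5: UPDATE a=8 (auto-commit; committed a=8)
Final committed: {a=8, b=23, c=5}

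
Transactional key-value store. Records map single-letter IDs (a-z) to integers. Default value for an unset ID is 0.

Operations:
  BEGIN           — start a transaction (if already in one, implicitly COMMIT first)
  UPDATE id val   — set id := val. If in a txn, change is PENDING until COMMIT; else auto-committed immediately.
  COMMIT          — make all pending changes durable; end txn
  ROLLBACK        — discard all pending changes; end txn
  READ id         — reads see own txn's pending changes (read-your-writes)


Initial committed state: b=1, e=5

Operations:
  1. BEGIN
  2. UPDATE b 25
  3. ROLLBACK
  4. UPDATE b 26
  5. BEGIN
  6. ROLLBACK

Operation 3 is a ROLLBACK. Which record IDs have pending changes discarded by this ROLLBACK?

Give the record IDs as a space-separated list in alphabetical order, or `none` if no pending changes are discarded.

Initial committed: {b=1, e=5}
Op 1: BEGIN: in_txn=True, pending={}
Op 2: UPDATE b=25 (pending; pending now {b=25})
Op 3: ROLLBACK: discarded pending ['b']; in_txn=False
Op 4: UPDATE b=26 (auto-commit; committed b=26)
Op 5: BEGIN: in_txn=True, pending={}
Op 6: ROLLBACK: discarded pending []; in_txn=False
ROLLBACK at op 3 discards: ['b']

Answer: b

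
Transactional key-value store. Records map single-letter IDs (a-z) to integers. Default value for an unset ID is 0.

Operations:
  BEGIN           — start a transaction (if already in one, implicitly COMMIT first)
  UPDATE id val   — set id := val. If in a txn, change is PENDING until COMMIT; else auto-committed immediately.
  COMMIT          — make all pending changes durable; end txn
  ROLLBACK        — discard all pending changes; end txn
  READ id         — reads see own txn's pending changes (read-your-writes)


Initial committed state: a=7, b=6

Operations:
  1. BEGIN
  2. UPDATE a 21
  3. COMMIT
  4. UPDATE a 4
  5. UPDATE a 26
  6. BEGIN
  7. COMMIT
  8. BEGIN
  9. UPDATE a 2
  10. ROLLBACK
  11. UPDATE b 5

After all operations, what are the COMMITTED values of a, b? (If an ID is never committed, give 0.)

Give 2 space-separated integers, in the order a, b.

Answer: 26 5

Derivation:
Initial committed: {a=7, b=6}
Op 1: BEGIN: in_txn=True, pending={}
Op 2: UPDATE a=21 (pending; pending now {a=21})
Op 3: COMMIT: merged ['a'] into committed; committed now {a=21, b=6}
Op 4: UPDATE a=4 (auto-commit; committed a=4)
Op 5: UPDATE a=26 (auto-commit; committed a=26)
Op 6: BEGIN: in_txn=True, pending={}
Op 7: COMMIT: merged [] into committed; committed now {a=26, b=6}
Op 8: BEGIN: in_txn=True, pending={}
Op 9: UPDATE a=2 (pending; pending now {a=2})
Op 10: ROLLBACK: discarded pending ['a']; in_txn=False
Op 11: UPDATE b=5 (auto-commit; committed b=5)
Final committed: {a=26, b=5}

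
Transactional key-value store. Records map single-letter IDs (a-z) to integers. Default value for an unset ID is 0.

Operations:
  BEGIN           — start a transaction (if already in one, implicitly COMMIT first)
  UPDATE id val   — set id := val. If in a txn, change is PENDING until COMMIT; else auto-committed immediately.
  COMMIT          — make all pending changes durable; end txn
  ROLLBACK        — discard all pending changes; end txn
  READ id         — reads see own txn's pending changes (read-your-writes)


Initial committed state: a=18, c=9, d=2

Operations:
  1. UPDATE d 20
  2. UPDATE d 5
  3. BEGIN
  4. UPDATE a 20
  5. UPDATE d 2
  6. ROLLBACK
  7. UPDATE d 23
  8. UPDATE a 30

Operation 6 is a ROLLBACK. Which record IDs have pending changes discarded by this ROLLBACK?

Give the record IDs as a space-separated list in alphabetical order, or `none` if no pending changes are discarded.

Initial committed: {a=18, c=9, d=2}
Op 1: UPDATE d=20 (auto-commit; committed d=20)
Op 2: UPDATE d=5 (auto-commit; committed d=5)
Op 3: BEGIN: in_txn=True, pending={}
Op 4: UPDATE a=20 (pending; pending now {a=20})
Op 5: UPDATE d=2 (pending; pending now {a=20, d=2})
Op 6: ROLLBACK: discarded pending ['a', 'd']; in_txn=False
Op 7: UPDATE d=23 (auto-commit; committed d=23)
Op 8: UPDATE a=30 (auto-commit; committed a=30)
ROLLBACK at op 6 discards: ['a', 'd']

Answer: a d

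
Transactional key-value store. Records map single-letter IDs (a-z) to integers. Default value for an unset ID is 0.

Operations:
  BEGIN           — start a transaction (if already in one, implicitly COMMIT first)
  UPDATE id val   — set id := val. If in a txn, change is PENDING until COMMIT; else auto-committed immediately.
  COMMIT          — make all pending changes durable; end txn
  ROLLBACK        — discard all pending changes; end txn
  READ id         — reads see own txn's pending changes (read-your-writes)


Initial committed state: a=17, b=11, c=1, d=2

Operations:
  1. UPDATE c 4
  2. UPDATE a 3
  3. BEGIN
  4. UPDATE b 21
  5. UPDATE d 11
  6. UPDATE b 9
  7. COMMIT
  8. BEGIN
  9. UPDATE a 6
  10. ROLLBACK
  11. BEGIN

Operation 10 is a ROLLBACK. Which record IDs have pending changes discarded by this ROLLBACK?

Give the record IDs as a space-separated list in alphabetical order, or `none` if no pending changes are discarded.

Initial committed: {a=17, b=11, c=1, d=2}
Op 1: UPDATE c=4 (auto-commit; committed c=4)
Op 2: UPDATE a=3 (auto-commit; committed a=3)
Op 3: BEGIN: in_txn=True, pending={}
Op 4: UPDATE b=21 (pending; pending now {b=21})
Op 5: UPDATE d=11 (pending; pending now {b=21, d=11})
Op 6: UPDATE b=9 (pending; pending now {b=9, d=11})
Op 7: COMMIT: merged ['b', 'd'] into committed; committed now {a=3, b=9, c=4, d=11}
Op 8: BEGIN: in_txn=True, pending={}
Op 9: UPDATE a=6 (pending; pending now {a=6})
Op 10: ROLLBACK: discarded pending ['a']; in_txn=False
Op 11: BEGIN: in_txn=True, pending={}
ROLLBACK at op 10 discards: ['a']

Answer: a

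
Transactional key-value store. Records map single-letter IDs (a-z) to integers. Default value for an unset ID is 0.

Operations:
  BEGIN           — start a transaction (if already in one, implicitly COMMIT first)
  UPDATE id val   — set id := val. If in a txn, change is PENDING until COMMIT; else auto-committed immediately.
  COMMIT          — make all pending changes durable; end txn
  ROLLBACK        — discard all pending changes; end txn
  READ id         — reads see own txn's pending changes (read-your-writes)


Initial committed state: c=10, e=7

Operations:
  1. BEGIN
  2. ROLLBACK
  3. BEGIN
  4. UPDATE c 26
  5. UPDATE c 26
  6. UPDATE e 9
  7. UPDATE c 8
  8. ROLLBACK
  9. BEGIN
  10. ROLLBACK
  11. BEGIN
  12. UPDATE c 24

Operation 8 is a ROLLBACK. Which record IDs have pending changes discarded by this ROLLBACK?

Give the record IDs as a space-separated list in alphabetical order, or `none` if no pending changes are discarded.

Initial committed: {c=10, e=7}
Op 1: BEGIN: in_txn=True, pending={}
Op 2: ROLLBACK: discarded pending []; in_txn=False
Op 3: BEGIN: in_txn=True, pending={}
Op 4: UPDATE c=26 (pending; pending now {c=26})
Op 5: UPDATE c=26 (pending; pending now {c=26})
Op 6: UPDATE e=9 (pending; pending now {c=26, e=9})
Op 7: UPDATE c=8 (pending; pending now {c=8, e=9})
Op 8: ROLLBACK: discarded pending ['c', 'e']; in_txn=False
Op 9: BEGIN: in_txn=True, pending={}
Op 10: ROLLBACK: discarded pending []; in_txn=False
Op 11: BEGIN: in_txn=True, pending={}
Op 12: UPDATE c=24 (pending; pending now {c=24})
ROLLBACK at op 8 discards: ['c', 'e']

Answer: c e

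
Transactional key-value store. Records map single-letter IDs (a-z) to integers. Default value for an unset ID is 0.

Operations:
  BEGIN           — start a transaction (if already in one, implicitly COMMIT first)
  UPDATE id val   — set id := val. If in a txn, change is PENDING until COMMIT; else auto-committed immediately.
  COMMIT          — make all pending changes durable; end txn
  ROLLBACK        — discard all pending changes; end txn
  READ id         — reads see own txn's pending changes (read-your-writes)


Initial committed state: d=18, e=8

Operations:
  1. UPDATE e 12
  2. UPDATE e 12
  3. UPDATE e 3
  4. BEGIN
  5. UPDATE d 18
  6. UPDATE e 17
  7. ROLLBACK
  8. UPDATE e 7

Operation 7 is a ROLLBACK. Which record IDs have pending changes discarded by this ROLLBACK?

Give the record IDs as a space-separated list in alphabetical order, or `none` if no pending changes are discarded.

Answer: d e

Derivation:
Initial committed: {d=18, e=8}
Op 1: UPDATE e=12 (auto-commit; committed e=12)
Op 2: UPDATE e=12 (auto-commit; committed e=12)
Op 3: UPDATE e=3 (auto-commit; committed e=3)
Op 4: BEGIN: in_txn=True, pending={}
Op 5: UPDATE d=18 (pending; pending now {d=18})
Op 6: UPDATE e=17 (pending; pending now {d=18, e=17})
Op 7: ROLLBACK: discarded pending ['d', 'e']; in_txn=False
Op 8: UPDATE e=7 (auto-commit; committed e=7)
ROLLBACK at op 7 discards: ['d', 'e']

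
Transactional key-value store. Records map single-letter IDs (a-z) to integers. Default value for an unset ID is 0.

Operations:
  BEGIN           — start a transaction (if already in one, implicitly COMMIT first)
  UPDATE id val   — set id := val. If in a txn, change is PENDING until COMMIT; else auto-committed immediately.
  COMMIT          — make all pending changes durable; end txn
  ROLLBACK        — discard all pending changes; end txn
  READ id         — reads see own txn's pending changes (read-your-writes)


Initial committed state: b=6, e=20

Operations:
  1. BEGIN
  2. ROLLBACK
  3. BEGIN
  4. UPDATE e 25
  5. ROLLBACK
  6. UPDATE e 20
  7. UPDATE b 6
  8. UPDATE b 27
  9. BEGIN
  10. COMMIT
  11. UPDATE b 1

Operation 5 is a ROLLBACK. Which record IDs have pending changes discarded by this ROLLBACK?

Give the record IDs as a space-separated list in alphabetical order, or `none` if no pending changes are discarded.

Answer: e

Derivation:
Initial committed: {b=6, e=20}
Op 1: BEGIN: in_txn=True, pending={}
Op 2: ROLLBACK: discarded pending []; in_txn=False
Op 3: BEGIN: in_txn=True, pending={}
Op 4: UPDATE e=25 (pending; pending now {e=25})
Op 5: ROLLBACK: discarded pending ['e']; in_txn=False
Op 6: UPDATE e=20 (auto-commit; committed e=20)
Op 7: UPDATE b=6 (auto-commit; committed b=6)
Op 8: UPDATE b=27 (auto-commit; committed b=27)
Op 9: BEGIN: in_txn=True, pending={}
Op 10: COMMIT: merged [] into committed; committed now {b=27, e=20}
Op 11: UPDATE b=1 (auto-commit; committed b=1)
ROLLBACK at op 5 discards: ['e']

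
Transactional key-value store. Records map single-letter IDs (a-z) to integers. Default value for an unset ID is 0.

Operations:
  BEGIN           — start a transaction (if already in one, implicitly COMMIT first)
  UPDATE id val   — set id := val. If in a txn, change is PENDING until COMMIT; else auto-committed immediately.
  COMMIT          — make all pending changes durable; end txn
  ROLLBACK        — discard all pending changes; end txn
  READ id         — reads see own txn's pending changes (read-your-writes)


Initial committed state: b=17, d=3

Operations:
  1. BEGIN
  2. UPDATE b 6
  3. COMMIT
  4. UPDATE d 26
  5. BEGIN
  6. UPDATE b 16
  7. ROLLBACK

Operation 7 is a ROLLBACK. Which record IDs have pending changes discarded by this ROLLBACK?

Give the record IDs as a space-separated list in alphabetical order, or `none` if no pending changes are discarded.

Initial committed: {b=17, d=3}
Op 1: BEGIN: in_txn=True, pending={}
Op 2: UPDATE b=6 (pending; pending now {b=6})
Op 3: COMMIT: merged ['b'] into committed; committed now {b=6, d=3}
Op 4: UPDATE d=26 (auto-commit; committed d=26)
Op 5: BEGIN: in_txn=True, pending={}
Op 6: UPDATE b=16 (pending; pending now {b=16})
Op 7: ROLLBACK: discarded pending ['b']; in_txn=False
ROLLBACK at op 7 discards: ['b']

Answer: b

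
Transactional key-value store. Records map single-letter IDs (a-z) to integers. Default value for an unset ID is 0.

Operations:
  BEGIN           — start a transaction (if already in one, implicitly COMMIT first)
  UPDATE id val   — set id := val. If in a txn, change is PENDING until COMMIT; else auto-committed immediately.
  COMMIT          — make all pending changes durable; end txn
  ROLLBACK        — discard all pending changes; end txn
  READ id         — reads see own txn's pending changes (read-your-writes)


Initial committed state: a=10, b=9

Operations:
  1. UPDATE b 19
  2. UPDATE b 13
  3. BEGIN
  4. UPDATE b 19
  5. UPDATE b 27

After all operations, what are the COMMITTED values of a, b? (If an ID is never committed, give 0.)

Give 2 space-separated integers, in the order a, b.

Answer: 10 13

Derivation:
Initial committed: {a=10, b=9}
Op 1: UPDATE b=19 (auto-commit; committed b=19)
Op 2: UPDATE b=13 (auto-commit; committed b=13)
Op 3: BEGIN: in_txn=True, pending={}
Op 4: UPDATE b=19 (pending; pending now {b=19})
Op 5: UPDATE b=27 (pending; pending now {b=27})
Final committed: {a=10, b=13}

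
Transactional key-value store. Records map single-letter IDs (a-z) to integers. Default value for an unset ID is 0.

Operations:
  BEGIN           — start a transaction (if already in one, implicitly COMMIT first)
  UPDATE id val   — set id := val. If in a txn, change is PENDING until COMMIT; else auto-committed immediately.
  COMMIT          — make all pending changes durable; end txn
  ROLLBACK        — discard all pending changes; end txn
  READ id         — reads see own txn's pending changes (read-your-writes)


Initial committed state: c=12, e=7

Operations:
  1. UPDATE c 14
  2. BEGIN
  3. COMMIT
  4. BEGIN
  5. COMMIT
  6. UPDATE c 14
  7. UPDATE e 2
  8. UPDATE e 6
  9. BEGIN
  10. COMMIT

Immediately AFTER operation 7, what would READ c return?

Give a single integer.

Initial committed: {c=12, e=7}
Op 1: UPDATE c=14 (auto-commit; committed c=14)
Op 2: BEGIN: in_txn=True, pending={}
Op 3: COMMIT: merged [] into committed; committed now {c=14, e=7}
Op 4: BEGIN: in_txn=True, pending={}
Op 5: COMMIT: merged [] into committed; committed now {c=14, e=7}
Op 6: UPDATE c=14 (auto-commit; committed c=14)
Op 7: UPDATE e=2 (auto-commit; committed e=2)
After op 7: visible(c) = 14 (pending={}, committed={c=14, e=2})

Answer: 14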